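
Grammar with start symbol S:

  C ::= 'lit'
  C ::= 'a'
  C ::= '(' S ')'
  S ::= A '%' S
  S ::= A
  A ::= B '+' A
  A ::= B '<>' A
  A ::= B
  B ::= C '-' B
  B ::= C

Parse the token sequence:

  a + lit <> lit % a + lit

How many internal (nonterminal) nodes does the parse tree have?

17

[S [A [B [C a]] + [A [B [C lit]] <> [A [B [C lit]]]]] % [S [A [B [C a]] + [A [B [C lit]]]]]]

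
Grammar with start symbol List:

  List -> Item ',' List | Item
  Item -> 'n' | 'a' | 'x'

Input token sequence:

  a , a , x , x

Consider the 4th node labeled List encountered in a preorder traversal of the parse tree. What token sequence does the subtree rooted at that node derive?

x

[List [Item a] , [List [Item a] , [List [Item x] , [List [Item x]]]]]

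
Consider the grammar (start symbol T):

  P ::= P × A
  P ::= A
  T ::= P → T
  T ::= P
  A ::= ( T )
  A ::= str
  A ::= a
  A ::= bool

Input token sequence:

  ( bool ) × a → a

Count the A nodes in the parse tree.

4

[T [P [P [A ( [T [P [A bool]]] )]] × [A a]] → [T [P [A a]]]]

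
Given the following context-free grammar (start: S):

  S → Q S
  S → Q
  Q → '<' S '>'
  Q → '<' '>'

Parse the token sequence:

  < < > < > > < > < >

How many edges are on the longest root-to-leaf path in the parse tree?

5

[S [Q < [S [Q < >] [S [Q < >]]] >] [S [Q < >] [S [Q < >]]]]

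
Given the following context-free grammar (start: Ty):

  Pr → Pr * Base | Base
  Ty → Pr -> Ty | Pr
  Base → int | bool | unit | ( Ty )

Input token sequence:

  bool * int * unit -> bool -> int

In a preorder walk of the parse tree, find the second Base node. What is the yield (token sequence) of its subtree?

int

[Ty [Pr [Pr [Pr [Base bool]] * [Base int]] * [Base unit]] -> [Ty [Pr [Base bool]] -> [Ty [Pr [Base int]]]]]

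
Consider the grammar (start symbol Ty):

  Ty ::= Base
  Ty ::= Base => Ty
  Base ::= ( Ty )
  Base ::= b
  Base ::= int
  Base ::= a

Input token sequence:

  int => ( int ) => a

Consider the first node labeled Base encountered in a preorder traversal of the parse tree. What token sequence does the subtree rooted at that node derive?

int

[Ty [Base int] => [Ty [Base ( [Ty [Base int]] )] => [Ty [Base a]]]]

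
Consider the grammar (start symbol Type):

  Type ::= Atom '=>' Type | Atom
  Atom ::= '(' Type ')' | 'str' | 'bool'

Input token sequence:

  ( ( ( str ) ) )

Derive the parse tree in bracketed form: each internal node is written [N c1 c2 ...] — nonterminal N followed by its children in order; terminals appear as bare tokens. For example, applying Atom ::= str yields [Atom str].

[Type [Atom ( [Type [Atom ( [Type [Atom ( [Type [Atom str]] )]] )]] )]]

Type
Atom
( Type )
( Atom )
( ( Type ) )
( ( Atom ) )
( ( ( Type ) ) )
( ( ( Atom ) ) )
( ( ( str ) ) )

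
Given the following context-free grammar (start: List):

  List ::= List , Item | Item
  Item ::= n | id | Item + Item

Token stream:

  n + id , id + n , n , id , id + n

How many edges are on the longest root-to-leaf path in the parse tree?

[List [List [List [List [List [Item [Item n] + [Item id]]] , [Item [Item id] + [Item n]]] , [Item n]] , [Item id]] , [Item [Item id] + [Item n]]]

7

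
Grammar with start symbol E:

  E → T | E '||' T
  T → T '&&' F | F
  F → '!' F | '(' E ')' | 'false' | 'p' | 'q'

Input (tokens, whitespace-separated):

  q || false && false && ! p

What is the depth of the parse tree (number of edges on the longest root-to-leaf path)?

[E [E [T [F q]]] || [T [T [T [F false]] && [F false]] && [F ! [F p]]]]

5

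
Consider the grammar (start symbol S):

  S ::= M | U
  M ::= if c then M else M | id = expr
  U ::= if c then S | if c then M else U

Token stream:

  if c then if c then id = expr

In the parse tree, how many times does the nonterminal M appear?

1

[S [U if c then [S [U if c then [S [M id = expr]]]]]]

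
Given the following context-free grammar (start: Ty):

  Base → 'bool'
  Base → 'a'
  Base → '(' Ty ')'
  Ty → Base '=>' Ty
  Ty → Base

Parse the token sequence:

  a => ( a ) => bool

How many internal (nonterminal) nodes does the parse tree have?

[Ty [Base a] => [Ty [Base ( [Ty [Base a]] )] => [Ty [Base bool]]]]

8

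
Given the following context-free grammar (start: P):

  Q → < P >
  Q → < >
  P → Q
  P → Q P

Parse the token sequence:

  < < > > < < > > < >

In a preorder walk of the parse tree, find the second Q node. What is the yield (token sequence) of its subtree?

< >

[P [Q < [P [Q < >]] >] [P [Q < [P [Q < >]] >] [P [Q < >]]]]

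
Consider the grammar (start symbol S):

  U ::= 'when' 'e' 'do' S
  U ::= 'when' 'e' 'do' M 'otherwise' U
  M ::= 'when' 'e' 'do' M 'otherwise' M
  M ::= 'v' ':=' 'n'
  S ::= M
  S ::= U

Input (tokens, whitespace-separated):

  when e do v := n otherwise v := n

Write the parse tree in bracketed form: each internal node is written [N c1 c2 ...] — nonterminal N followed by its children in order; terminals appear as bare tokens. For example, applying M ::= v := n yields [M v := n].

[S [M when e do [M v := n] otherwise [M v := n]]]

S
M
when e do M otherwise M
when e do v := n otherwise M
when e do v := n otherwise v := n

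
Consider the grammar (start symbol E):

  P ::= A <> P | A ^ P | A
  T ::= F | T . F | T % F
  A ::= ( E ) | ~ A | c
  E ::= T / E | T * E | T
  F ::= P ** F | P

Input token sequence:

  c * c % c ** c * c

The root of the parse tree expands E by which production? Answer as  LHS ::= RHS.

[E [T [F [P [A c]]]] * [E [T [T [F [P [A c]]]] % [F [P [A c]] ** [F [P [A c]]]]] * [E [T [F [P [A c]]]]]]]

E ::= T * E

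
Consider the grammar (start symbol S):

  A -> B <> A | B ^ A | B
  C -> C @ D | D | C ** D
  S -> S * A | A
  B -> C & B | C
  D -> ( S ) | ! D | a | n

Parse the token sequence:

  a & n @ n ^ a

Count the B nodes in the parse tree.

3

[S [A [B [C [D a]] & [B [C [C [D n]] @ [D n]]]] ^ [A [B [C [D a]]]]]]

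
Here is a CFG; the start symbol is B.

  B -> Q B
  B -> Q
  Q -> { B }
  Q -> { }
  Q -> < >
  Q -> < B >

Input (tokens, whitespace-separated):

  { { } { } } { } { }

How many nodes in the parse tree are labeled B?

5

[B [Q { [B [Q { }] [B [Q { }]]] }] [B [Q { }] [B [Q { }]]]]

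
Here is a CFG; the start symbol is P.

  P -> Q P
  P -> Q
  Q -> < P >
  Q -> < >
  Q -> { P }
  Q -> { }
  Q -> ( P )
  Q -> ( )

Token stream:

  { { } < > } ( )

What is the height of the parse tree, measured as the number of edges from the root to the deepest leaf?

[P [Q { [P [Q { }] [P [Q < >]]] }] [P [Q ( )]]]

5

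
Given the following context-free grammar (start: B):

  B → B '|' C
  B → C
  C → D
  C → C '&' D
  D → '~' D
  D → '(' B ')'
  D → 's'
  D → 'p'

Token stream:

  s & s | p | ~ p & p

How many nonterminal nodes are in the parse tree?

14

[B [B [B [C [C [D s]] & [D s]]] | [C [D p]]] | [C [C [D ~ [D p]]] & [D p]]]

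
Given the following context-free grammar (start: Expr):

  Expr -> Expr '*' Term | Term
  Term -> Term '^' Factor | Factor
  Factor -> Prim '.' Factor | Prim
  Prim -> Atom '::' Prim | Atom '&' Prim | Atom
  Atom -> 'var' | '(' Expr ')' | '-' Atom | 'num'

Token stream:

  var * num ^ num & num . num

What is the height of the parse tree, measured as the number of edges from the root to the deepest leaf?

[Expr [Expr [Term [Factor [Prim [Atom var]]]]] * [Term [Term [Factor [Prim [Atom num]]]] ^ [Factor [Prim [Atom num] & [Prim [Atom num]]] . [Factor [Prim [Atom num]]]]]]

6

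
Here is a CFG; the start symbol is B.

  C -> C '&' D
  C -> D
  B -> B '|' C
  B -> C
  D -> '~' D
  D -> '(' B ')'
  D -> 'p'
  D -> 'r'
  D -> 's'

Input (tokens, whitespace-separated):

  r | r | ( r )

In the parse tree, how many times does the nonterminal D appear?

[B [B [B [C [D r]]] | [C [D r]]] | [C [D ( [B [C [D r]]] )]]]

4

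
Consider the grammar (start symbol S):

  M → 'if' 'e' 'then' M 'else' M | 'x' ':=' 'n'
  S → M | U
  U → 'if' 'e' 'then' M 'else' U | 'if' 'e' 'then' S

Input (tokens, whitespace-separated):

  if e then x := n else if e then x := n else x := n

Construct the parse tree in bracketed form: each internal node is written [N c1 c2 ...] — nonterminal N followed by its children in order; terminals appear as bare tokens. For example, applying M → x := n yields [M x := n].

S
M
if e then M else M
if e then x := n else M
if e then x := n else if e then M else M
if e then x := n else if e then x := n else M
if e then x := n else if e then x := n else x := n

[S [M if e then [M x := n] else [M if e then [M x := n] else [M x := n]]]]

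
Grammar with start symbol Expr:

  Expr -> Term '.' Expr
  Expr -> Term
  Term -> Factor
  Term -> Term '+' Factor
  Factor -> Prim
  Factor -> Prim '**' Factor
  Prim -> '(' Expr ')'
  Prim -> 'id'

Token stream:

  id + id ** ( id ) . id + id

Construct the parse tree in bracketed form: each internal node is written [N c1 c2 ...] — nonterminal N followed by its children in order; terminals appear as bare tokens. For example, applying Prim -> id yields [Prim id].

Expr
Term . Expr
Term + Factor . Expr
Factor + Factor . Expr
Prim + Factor . Expr
id + Factor . Expr
id + Prim ** Factor . Expr
id + id ** Factor . Expr
id + id ** Prim . Expr
id + id ** ( Expr ) . Expr
id + id ** ( Term ) . Expr
id + id ** ( Factor ) . Expr
id + id ** ( Prim ) . Expr
id + id ** ( id ) . Expr
id + id ** ( id ) . Term
id + id ** ( id ) . Term + Factor
id + id ** ( id ) . Factor + Factor
id + id ** ( id ) . Prim + Factor
id + id ** ( id ) . id + Factor
id + id ** ( id ) . id + Prim
id + id ** ( id ) . id + id

[Expr [Term [Term [Factor [Prim id]]] + [Factor [Prim id] ** [Factor [Prim ( [Expr [Term [Factor [Prim id]]]] )]]]] . [Expr [Term [Term [Factor [Prim id]]] + [Factor [Prim id]]]]]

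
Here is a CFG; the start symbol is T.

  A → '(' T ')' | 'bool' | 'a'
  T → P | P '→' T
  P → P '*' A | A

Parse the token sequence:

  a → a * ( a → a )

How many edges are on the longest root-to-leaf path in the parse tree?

[T [P [A a]] → [T [P [P [A a]] * [A ( [T [P [A a]] → [T [P [A a]]]] )]]]]

8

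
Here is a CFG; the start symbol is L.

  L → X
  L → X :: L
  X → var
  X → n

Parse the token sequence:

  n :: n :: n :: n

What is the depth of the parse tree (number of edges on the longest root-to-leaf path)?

5

[L [X n] :: [L [X n] :: [L [X n] :: [L [X n]]]]]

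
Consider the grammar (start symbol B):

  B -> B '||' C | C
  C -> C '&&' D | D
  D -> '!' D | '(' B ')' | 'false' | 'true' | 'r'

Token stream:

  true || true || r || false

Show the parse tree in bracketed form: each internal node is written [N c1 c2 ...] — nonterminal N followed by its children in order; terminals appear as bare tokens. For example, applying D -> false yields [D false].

[B [B [B [B [C [D true]]] || [C [D true]]] || [C [D r]]] || [C [D false]]]

B
B || C
B || C || C
B || C || C || C
C || C || C || C
D || C || C || C
true || C || C || C
true || D || C || C
true || true || C || C
true || true || D || C
true || true || r || C
true || true || r || D
true || true || r || false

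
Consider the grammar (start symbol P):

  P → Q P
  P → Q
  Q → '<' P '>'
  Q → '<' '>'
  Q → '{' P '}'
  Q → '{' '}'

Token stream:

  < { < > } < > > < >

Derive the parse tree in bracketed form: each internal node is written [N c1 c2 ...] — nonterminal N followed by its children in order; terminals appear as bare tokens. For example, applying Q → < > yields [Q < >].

P
Q P
< P > P
< Q P > P
< { P } P > P
< { Q } P > P
< { < > } P > P
< { < > } Q > P
< { < > } < > > P
< { < > } < > > Q
< { < > } < > > < >

[P [Q < [P [Q { [P [Q < >]] }] [P [Q < >]]] >] [P [Q < >]]]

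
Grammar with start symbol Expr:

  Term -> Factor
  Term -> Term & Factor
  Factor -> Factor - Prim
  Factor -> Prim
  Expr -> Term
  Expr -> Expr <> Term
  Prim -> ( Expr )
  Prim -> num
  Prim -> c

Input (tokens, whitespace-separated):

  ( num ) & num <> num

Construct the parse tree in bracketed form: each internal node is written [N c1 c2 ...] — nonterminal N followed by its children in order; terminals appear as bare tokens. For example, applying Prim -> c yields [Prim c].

[Expr [Expr [Term [Term [Factor [Prim ( [Expr [Term [Factor [Prim num]]]] )]]] & [Factor [Prim num]]]] <> [Term [Factor [Prim num]]]]

Expr
Expr <> Term
Term <> Term
Term & Factor <> Term
Factor & Factor <> Term
Prim & Factor <> Term
( Expr ) & Factor <> Term
( Term ) & Factor <> Term
( Factor ) & Factor <> Term
( Prim ) & Factor <> Term
( num ) & Factor <> Term
( num ) & Prim <> Term
( num ) & num <> Term
( num ) & num <> Factor
( num ) & num <> Prim
( num ) & num <> num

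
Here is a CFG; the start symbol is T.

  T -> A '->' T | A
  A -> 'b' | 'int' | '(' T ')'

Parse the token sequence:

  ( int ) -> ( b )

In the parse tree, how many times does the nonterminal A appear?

[T [A ( [T [A int]] )] -> [T [A ( [T [A b]] )]]]

4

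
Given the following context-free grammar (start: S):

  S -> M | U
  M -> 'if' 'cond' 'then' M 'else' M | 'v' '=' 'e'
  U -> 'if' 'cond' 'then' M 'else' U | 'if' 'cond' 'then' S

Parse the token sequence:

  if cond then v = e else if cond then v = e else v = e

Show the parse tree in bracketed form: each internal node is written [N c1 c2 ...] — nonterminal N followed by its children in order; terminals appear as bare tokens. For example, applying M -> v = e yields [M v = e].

[S [M if cond then [M v = e] else [M if cond then [M v = e] else [M v = e]]]]

S
M
if cond then M else M
if cond then v = e else M
if cond then v = e else if cond then M else M
if cond then v = e else if cond then v = e else M
if cond then v = e else if cond then v = e else v = e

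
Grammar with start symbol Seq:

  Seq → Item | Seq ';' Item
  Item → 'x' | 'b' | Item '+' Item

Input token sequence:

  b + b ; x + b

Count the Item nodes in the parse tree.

6

[Seq [Seq [Item [Item b] + [Item b]]] ; [Item [Item x] + [Item b]]]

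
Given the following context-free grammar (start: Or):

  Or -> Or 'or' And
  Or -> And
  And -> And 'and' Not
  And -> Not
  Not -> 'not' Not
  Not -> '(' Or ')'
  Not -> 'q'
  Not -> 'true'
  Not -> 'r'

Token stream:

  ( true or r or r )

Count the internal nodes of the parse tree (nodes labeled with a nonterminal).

12

[Or [And [Not ( [Or [Or [Or [And [Not true]]] or [And [Not r]]] or [And [Not r]]] )]]]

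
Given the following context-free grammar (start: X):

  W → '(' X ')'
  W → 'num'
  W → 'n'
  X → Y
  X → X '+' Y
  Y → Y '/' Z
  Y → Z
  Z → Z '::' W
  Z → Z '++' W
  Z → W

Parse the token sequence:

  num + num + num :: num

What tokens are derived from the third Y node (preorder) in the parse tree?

num :: num

[X [X [X [Y [Z [W num]]]] + [Y [Z [W num]]]] + [Y [Z [Z [W num]] :: [W num]]]]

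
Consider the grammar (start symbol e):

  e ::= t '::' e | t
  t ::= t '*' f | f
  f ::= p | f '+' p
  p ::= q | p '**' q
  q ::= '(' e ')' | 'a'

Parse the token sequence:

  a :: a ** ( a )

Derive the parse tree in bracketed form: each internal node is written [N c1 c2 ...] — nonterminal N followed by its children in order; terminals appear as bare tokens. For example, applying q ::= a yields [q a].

[e [t [f [p [q a]]]] :: [e [t [f [p [p [q a]] ** [q ( [e [t [f [p [q a]]]]] )]]]]]]

e
t :: e
f :: e
p :: e
q :: e
a :: e
a :: t
a :: f
a :: p
a :: p ** q
a :: q ** q
a :: a ** q
a :: a ** ( e )
a :: a ** ( t )
a :: a ** ( f )
a :: a ** ( p )
a :: a ** ( q )
a :: a ** ( a )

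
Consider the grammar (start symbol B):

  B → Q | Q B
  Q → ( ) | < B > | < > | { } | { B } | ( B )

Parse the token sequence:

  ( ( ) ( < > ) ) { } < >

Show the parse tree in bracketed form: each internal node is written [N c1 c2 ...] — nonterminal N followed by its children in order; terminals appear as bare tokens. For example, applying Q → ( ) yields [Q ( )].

[B [Q ( [B [Q ( )] [B [Q ( [B [Q < >]] )]]] )] [B [Q { }] [B [Q < >]]]]

B
Q B
( B ) B
( Q B ) B
( ( ) B ) B
( ( ) Q ) B
( ( ) ( B ) ) B
( ( ) ( Q ) ) B
( ( ) ( < > ) ) B
( ( ) ( < > ) ) Q B
( ( ) ( < > ) ) { } B
( ( ) ( < > ) ) { } Q
( ( ) ( < > ) ) { } < >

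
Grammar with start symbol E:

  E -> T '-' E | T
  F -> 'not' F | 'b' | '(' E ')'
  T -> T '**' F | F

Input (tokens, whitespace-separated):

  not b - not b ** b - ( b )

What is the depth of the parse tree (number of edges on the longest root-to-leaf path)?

8

[E [T [F not [F b]]] - [E [T [T [F not [F b]]] ** [F b]] - [E [T [F ( [E [T [F b]]] )]]]]]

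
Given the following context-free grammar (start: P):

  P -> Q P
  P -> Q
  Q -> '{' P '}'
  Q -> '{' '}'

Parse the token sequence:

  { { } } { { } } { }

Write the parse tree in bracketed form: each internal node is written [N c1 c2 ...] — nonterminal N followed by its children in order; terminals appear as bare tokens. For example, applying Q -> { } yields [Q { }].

P
Q P
{ P } P
{ Q } P
{ { } } P
{ { } } Q P
{ { } } { P } P
{ { } } { Q } P
{ { } } { { } } P
{ { } } { { } } Q
{ { } } { { } } { }

[P [Q { [P [Q { }]] }] [P [Q { [P [Q { }]] }] [P [Q { }]]]]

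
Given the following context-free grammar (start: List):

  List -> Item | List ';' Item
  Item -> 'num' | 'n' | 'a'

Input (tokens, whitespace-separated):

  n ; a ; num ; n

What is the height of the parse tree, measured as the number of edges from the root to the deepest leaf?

5

[List [List [List [List [Item n]] ; [Item a]] ; [Item num]] ; [Item n]]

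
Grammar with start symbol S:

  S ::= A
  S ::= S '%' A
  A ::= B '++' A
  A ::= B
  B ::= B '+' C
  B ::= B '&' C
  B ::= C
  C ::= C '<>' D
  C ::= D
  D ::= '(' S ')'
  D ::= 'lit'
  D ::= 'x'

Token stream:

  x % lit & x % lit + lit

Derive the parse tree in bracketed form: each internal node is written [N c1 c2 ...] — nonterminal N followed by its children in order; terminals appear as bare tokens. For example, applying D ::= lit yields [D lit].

S
S % A
S % A % A
A % A % A
B % A % A
C % A % A
D % A % A
x % A % A
x % B % A
x % B & C % A
x % C & C % A
x % D & C % A
x % lit & C % A
x % lit & D % A
x % lit & x % A
x % lit & x % B
x % lit & x % B + C
x % lit & x % C + C
x % lit & x % D + C
x % lit & x % lit + C
x % lit & x % lit + D
x % lit & x % lit + lit

[S [S [S [A [B [C [D x]]]]] % [A [B [B [C [D lit]]] & [C [D x]]]]] % [A [B [B [C [D lit]]] + [C [D lit]]]]]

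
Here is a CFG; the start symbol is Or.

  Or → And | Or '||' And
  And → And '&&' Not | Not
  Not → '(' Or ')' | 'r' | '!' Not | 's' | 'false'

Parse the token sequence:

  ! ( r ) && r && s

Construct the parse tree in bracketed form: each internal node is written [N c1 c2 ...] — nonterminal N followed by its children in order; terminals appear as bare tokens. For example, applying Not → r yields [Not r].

Or
And
And && Not
And && Not && Not
Not && Not && Not
! Not && Not && Not
! ( Or ) && Not && Not
! ( And ) && Not && Not
! ( Not ) && Not && Not
! ( r ) && Not && Not
! ( r ) && r && Not
! ( r ) && r && s

[Or [And [And [And [Not ! [Not ( [Or [And [Not r]]] )]]] && [Not r]] && [Not s]]]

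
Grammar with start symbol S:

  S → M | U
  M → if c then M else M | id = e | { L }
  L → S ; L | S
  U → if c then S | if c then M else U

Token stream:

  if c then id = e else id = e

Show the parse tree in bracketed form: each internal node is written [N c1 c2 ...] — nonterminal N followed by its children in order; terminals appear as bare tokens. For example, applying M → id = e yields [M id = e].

S
M
if c then M else M
if c then id = e else M
if c then id = e else id = e

[S [M if c then [M id = e] else [M id = e]]]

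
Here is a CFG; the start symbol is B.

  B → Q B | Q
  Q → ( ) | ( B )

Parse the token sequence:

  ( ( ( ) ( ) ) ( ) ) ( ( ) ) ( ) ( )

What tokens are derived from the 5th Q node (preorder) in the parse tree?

[B [Q ( [B [Q ( [B [Q ( )] [B [Q ( )]]] )] [B [Q ( )]]] )] [B [Q ( [B [Q ( )]] )] [B [Q ( )] [B [Q ( )]]]]]

( )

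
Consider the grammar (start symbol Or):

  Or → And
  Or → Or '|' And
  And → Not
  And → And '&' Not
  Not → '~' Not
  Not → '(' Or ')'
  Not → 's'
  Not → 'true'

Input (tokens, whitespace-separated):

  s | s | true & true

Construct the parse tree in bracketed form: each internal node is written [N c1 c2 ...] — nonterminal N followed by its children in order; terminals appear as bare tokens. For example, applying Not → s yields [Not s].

[Or [Or [Or [And [Not s]]] | [And [Not s]]] | [And [And [Not true]] & [Not true]]]

Or
Or | And
Or | And | And
And | And | And
Not | And | And
s | And | And
s | Not | And
s | s | And
s | s | And & Not
s | s | Not & Not
s | s | true & Not
s | s | true & true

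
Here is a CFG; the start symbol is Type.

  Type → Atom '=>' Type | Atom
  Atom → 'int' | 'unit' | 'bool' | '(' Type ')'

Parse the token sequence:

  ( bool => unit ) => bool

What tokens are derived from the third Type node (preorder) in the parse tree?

unit

[Type [Atom ( [Type [Atom bool] => [Type [Atom unit]]] )] => [Type [Atom bool]]]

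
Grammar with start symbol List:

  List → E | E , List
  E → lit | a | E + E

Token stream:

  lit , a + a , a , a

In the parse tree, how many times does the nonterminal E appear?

[List [E lit] , [List [E [E a] + [E a]] , [List [E a] , [List [E a]]]]]

6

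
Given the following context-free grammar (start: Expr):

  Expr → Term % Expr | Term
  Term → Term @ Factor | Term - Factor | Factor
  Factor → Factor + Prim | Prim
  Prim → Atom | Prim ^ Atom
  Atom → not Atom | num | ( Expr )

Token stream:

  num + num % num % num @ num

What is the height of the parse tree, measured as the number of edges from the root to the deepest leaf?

8

[Expr [Term [Factor [Factor [Prim [Atom num]]] + [Prim [Atom num]]]] % [Expr [Term [Factor [Prim [Atom num]]]] % [Expr [Term [Term [Factor [Prim [Atom num]]]] @ [Factor [Prim [Atom num]]]]]]]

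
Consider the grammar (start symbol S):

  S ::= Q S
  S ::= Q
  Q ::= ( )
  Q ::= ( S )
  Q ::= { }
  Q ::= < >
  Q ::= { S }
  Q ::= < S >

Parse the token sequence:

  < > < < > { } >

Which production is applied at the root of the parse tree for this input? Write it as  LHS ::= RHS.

S ::= Q S

[S [Q < >] [S [Q < [S [Q < >] [S [Q { }]]] >]]]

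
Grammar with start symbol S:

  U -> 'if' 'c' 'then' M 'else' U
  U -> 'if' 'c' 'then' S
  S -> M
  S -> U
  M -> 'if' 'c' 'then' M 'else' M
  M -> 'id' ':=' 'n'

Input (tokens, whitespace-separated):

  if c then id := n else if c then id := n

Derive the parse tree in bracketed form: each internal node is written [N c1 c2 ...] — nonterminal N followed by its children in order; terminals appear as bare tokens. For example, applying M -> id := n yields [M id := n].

[S [U if c then [M id := n] else [U if c then [S [M id := n]]]]]

S
U
if c then M else U
if c then id := n else U
if c then id := n else if c then S
if c then id := n else if c then M
if c then id := n else if c then id := n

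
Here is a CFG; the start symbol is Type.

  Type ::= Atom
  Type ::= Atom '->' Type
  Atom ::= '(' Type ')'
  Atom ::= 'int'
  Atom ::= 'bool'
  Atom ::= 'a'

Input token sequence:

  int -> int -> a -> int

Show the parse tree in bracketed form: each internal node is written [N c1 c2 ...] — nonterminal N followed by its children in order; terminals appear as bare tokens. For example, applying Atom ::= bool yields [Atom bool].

Type
Atom -> Type
int -> Type
int -> Atom -> Type
int -> int -> Type
int -> int -> Atom -> Type
int -> int -> a -> Type
int -> int -> a -> Atom
int -> int -> a -> int

[Type [Atom int] -> [Type [Atom int] -> [Type [Atom a] -> [Type [Atom int]]]]]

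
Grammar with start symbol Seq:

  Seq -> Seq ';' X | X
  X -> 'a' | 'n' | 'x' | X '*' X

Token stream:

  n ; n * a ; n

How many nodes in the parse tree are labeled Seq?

3

[Seq [Seq [Seq [X n]] ; [X [X n] * [X a]]] ; [X n]]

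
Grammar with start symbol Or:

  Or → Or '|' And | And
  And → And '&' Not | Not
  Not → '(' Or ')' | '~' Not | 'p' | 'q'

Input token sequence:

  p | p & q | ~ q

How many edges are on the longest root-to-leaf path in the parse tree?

5

[Or [Or [Or [And [Not p]]] | [And [And [Not p]] & [Not q]]] | [And [Not ~ [Not q]]]]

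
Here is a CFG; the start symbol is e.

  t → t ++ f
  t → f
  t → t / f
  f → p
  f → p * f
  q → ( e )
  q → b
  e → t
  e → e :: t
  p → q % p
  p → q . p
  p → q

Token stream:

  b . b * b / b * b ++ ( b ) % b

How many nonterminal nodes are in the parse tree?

[e [t [t [t [f [p [q b] . [p [q b]]] * [f [p [q b]]]]] / [f [p [q b]] * [f [p [q b]]]]] ++ [f [p [q ( [e [t [f [p [q b]]]]] )] % [p [q b]]]]]]

28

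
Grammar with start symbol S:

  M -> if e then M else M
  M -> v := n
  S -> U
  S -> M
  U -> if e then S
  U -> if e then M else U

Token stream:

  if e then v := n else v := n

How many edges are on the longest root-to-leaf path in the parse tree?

3

[S [M if e then [M v := n] else [M v := n]]]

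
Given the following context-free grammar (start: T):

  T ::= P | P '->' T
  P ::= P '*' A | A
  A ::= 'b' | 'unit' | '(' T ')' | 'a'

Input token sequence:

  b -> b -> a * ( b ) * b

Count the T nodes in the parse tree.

[T [P [A b]] -> [T [P [A b]] -> [T [P [P [P [A a]] * [A ( [T [P [A b]]] )]] * [A b]]]]]

4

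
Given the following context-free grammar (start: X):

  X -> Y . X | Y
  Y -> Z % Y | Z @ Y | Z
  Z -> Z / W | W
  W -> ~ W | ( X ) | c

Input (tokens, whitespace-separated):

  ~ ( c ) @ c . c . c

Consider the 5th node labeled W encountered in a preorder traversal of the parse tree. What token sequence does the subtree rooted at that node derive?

c

[X [Y [Z [W ~ [W ( [X [Y [Z [W c]]]] )]]] @ [Y [Z [W c]]]] . [X [Y [Z [W c]]] . [X [Y [Z [W c]]]]]]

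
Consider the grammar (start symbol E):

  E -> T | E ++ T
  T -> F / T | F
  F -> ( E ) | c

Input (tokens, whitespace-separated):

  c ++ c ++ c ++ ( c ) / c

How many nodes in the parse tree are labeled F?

[E [E [E [E [T [F c]]] ++ [T [F c]]] ++ [T [F c]]] ++ [T [F ( [E [T [F c]]] )] / [T [F c]]]]

6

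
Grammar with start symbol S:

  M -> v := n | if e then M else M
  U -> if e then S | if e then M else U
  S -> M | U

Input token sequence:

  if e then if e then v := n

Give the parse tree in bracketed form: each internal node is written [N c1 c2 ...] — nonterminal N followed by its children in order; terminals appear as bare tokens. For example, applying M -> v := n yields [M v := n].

[S [U if e then [S [U if e then [S [M v := n]]]]]]

S
U
if e then S
if e then U
if e then if e then S
if e then if e then M
if e then if e then v := n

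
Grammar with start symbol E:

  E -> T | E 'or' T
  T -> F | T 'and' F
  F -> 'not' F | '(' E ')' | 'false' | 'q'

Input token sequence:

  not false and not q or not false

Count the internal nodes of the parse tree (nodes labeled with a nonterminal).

[E [E [T [T [F not [F false]]] and [F not [F q]]]] or [T [F not [F false]]]]

11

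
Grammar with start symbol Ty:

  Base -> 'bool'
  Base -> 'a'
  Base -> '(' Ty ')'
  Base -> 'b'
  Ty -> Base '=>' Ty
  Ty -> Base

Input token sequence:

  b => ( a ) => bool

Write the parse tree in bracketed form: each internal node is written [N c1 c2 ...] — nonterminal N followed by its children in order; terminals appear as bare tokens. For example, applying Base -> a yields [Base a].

[Ty [Base b] => [Ty [Base ( [Ty [Base a]] )] => [Ty [Base bool]]]]

Ty
Base => Ty
b => Ty
b => Base => Ty
b => ( Ty ) => Ty
b => ( Base ) => Ty
b => ( a ) => Ty
b => ( a ) => Base
b => ( a ) => bool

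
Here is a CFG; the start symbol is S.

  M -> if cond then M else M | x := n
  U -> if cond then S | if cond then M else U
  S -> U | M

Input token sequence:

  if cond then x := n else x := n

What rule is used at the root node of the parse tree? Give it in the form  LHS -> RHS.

S -> M

[S [M if cond then [M x := n] else [M x := n]]]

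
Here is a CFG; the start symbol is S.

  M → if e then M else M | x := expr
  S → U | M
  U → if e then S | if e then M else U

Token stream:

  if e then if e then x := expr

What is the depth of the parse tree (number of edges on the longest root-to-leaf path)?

6

[S [U if e then [S [U if e then [S [M x := expr]]]]]]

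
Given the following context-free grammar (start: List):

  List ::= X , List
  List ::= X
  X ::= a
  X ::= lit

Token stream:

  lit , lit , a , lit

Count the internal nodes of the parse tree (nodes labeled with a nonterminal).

[List [X lit] , [List [X lit] , [List [X a] , [List [X lit]]]]]

8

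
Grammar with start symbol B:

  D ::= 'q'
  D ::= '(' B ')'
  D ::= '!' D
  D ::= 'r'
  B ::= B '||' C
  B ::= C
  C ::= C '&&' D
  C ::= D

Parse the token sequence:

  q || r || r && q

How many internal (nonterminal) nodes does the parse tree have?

[B [B [B [C [D q]]] || [C [D r]]] || [C [C [D r]] && [D q]]]

11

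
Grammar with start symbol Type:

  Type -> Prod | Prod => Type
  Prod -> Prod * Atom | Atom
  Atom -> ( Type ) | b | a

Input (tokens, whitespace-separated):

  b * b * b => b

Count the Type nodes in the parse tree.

2

[Type [Prod [Prod [Prod [Atom b]] * [Atom b]] * [Atom b]] => [Type [Prod [Atom b]]]]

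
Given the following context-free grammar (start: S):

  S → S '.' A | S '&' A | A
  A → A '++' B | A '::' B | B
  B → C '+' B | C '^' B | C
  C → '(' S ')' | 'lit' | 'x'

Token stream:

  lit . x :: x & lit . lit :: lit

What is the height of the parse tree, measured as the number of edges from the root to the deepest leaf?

[S [S [S [S [A [B [C lit]]]] . [A [A [B [C x]]] :: [B [C x]]]] & [A [B [C lit]]]] . [A [A [B [C lit]]] :: [B [C lit]]]]

7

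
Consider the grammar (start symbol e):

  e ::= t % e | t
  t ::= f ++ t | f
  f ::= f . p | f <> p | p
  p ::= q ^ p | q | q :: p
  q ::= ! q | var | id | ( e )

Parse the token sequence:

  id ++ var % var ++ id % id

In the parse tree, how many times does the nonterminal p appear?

[e [t [f [p [q id]]] ++ [t [f [p [q var]]]]] % [e [t [f [p [q var]]] ++ [t [f [p [q id]]]]] % [e [t [f [p [q id]]]]]]]

5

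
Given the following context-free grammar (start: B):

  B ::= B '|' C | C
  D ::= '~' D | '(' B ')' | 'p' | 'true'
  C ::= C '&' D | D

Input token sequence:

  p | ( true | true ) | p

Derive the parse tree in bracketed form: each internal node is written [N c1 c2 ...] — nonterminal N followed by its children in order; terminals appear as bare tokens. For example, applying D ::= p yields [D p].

[B [B [B [C [D p]]] | [C [D ( [B [B [C [D true]]] | [C [D true]]] )]]] | [C [D p]]]

B
B | C
B | C | C
C | C | C
D | C | C
p | C | C
p | D | C
p | ( B ) | C
p | ( B | C ) | C
p | ( C | C ) | C
p | ( D | C ) | C
p | ( true | C ) | C
p | ( true | D ) | C
p | ( true | true ) | C
p | ( true | true ) | D
p | ( true | true ) | p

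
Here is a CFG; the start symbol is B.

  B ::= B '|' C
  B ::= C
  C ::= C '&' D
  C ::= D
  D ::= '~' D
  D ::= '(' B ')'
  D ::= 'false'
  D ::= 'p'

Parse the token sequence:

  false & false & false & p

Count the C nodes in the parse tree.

[B [C [C [C [C [D false]] & [D false]] & [D false]] & [D p]]]

4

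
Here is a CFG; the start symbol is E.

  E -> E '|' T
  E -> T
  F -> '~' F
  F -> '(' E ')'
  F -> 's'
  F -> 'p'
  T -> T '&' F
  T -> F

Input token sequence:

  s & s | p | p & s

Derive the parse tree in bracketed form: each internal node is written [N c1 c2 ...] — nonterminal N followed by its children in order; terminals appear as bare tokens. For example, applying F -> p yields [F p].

[E [E [E [T [T [F s]] & [F s]]] | [T [F p]]] | [T [T [F p]] & [F s]]]

E
E | T
E | T | T
T | T | T
T & F | T | T
F & F | T | T
s & F | T | T
s & s | T | T
s & s | F | T
s & s | p | T
s & s | p | T & F
s & s | p | F & F
s & s | p | p & F
s & s | p | p & s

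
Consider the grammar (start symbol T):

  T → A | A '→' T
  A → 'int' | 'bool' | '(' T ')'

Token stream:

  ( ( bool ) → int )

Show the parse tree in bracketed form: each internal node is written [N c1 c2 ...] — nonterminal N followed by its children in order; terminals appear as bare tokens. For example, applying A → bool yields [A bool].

[T [A ( [T [A ( [T [A bool]] )] → [T [A int]]] )]]

T
A
( T )
( A → T )
( ( T ) → T )
( ( A ) → T )
( ( bool ) → T )
( ( bool ) → A )
( ( bool ) → int )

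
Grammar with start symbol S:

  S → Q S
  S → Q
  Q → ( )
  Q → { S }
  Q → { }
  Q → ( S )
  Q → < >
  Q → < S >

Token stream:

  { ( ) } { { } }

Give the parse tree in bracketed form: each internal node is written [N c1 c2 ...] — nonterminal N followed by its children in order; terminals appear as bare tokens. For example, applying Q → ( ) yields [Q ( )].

S
Q S
{ S } S
{ Q } S
{ ( ) } S
{ ( ) } Q
{ ( ) } { S }
{ ( ) } { Q }
{ ( ) } { { } }

[S [Q { [S [Q ( )]] }] [S [Q { [S [Q { }]] }]]]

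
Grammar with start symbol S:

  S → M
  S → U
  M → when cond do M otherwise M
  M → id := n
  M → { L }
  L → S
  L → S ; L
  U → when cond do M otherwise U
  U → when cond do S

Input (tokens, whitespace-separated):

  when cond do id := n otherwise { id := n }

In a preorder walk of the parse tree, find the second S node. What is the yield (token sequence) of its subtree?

id := n

[S [M when cond do [M id := n] otherwise [M { [L [S [M id := n]]] }]]]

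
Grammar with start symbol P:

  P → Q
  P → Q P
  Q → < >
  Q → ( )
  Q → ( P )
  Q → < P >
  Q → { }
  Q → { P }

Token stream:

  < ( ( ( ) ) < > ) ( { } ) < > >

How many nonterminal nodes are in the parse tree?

16

[P [Q < [P [Q ( [P [Q ( [P [Q ( )]] )] [P [Q < >]]] )] [P [Q ( [P [Q { }]] )] [P [Q < >]]]] >]]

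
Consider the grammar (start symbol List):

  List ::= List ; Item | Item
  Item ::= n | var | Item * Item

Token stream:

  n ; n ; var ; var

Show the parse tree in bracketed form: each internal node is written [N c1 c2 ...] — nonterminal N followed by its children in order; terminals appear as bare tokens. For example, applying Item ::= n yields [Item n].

[List [List [List [List [Item n]] ; [Item n]] ; [Item var]] ; [Item var]]

List
List ; Item
List ; Item ; Item
List ; Item ; Item ; Item
Item ; Item ; Item ; Item
n ; Item ; Item ; Item
n ; n ; Item ; Item
n ; n ; var ; Item
n ; n ; var ; var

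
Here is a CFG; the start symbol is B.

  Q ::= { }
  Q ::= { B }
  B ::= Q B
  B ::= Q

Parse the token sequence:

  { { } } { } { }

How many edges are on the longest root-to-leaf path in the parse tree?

4

[B [Q { [B [Q { }]] }] [B [Q { }] [B [Q { }]]]]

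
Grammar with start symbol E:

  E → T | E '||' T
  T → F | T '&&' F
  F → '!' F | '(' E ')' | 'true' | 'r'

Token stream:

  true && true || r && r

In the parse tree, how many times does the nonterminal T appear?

[E [E [T [T [F true]] && [F true]]] || [T [T [F r]] && [F r]]]

4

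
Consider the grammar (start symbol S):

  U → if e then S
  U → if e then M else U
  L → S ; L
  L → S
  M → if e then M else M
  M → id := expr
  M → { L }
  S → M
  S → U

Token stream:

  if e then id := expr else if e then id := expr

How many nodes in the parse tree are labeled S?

[S [U if e then [M id := expr] else [U if e then [S [M id := expr]]]]]

2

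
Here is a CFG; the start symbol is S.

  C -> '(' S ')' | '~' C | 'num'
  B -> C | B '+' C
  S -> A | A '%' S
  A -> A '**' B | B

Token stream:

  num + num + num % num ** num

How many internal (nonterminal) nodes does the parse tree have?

15

[S [A [B [B [B [C num]] + [C num]] + [C num]]] % [S [A [A [B [C num]]] ** [B [C num]]]]]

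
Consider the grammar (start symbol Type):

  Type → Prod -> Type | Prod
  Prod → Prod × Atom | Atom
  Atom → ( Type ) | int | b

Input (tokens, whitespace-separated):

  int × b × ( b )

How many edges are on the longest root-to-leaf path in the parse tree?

[Type [Prod [Prod [Prod [Atom int]] × [Atom b]] × [Atom ( [Type [Prod [Atom b]]] )]]]

6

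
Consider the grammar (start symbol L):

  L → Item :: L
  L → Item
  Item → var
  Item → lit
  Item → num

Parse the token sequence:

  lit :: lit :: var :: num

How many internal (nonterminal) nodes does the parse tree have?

[L [Item lit] :: [L [Item lit] :: [L [Item var] :: [L [Item num]]]]]

8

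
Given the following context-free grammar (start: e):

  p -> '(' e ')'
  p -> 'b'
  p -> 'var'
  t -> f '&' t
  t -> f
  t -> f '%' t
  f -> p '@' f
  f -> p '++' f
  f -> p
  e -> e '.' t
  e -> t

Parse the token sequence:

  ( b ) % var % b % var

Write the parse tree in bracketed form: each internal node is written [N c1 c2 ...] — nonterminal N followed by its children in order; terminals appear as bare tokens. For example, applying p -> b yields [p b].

e
t
f % t
p % t
( e ) % t
( t ) % t
( f ) % t
( p ) % t
( b ) % t
( b ) % f % t
( b ) % p % t
( b ) % var % t
( b ) % var % f % t
( b ) % var % p % t
( b ) % var % b % t
( b ) % var % b % f
( b ) % var % b % p
( b ) % var % b % var

[e [t [f [p ( [e [t [f [p b]]]] )]] % [t [f [p var]] % [t [f [p b]] % [t [f [p var]]]]]]]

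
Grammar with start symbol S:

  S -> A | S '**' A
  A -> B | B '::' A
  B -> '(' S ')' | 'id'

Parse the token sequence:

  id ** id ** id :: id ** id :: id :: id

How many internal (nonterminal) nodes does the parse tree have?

[S [S [S [S [A [B id]]] ** [A [B id]]] ** [A [B id] :: [A [B id]]]] ** [A [B id] :: [A [B id] :: [A [B id]]]]]

18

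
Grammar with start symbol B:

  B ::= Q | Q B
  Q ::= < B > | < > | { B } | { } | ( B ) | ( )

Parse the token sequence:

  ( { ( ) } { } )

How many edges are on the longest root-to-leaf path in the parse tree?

[B [Q ( [B [Q { [B [Q ( )]] }] [B [Q { }]]] )]]

6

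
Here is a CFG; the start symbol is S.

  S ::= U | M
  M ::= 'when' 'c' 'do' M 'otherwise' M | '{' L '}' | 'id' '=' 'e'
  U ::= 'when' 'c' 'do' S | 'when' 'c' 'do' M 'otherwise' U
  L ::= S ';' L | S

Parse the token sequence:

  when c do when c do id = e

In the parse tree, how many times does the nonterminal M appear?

1

[S [U when c do [S [U when c do [S [M id = e]]]]]]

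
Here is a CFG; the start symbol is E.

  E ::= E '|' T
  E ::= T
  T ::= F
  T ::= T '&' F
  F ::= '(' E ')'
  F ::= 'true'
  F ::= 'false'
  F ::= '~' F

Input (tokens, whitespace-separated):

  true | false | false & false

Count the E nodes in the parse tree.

[E [E [E [T [F true]]] | [T [F false]]] | [T [T [F false]] & [F false]]]

3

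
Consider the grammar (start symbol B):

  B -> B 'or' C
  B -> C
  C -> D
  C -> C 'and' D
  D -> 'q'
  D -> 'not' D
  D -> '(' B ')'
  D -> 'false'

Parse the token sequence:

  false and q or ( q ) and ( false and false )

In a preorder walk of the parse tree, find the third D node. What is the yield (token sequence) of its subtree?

[B [B [C [C [D false]] and [D q]]] or [C [C [D ( [B [C [D q]]] )]] and [D ( [B [C [C [D false]] and [D false]]] )]]]

( q )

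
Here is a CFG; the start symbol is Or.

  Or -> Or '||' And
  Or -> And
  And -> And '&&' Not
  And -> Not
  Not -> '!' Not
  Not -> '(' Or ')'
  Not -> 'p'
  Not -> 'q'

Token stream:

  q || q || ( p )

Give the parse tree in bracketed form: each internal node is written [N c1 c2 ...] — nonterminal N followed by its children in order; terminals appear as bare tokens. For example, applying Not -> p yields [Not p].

Or
Or || And
Or || And || And
And || And || And
Not || And || And
q || And || And
q || Not || And
q || q || And
q || q || Not
q || q || ( Or )
q || q || ( And )
q || q || ( Not )
q || q || ( p )

[Or [Or [Or [And [Not q]]] || [And [Not q]]] || [And [Not ( [Or [And [Not p]]] )]]]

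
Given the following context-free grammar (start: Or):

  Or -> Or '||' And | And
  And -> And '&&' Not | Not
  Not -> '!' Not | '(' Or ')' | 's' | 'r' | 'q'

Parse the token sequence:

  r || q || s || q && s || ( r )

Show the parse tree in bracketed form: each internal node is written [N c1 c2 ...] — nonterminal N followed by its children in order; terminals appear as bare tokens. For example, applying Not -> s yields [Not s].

[Or [Or [Or [Or [Or [And [Not r]]] || [And [Not q]]] || [And [Not s]]] || [And [And [Not q]] && [Not s]]] || [And [Not ( [Or [And [Not r]]] )]]]

Or
Or || And
Or || And || And
Or || And || And || And
Or || And || And || And || And
And || And || And || And || And
Not || And || And || And || And
r || And || And || And || And
r || Not || And || And || And
r || q || And || And || And
r || q || Not || And || And
r || q || s || And || And
r || q || s || And && Not || And
r || q || s || Not && Not || And
r || q || s || q && Not || And
r || q || s || q && s || And
r || q || s || q && s || Not
r || q || s || q && s || ( Or )
r || q || s || q && s || ( And )
r || q || s || q && s || ( Not )
r || q || s || q && s || ( r )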